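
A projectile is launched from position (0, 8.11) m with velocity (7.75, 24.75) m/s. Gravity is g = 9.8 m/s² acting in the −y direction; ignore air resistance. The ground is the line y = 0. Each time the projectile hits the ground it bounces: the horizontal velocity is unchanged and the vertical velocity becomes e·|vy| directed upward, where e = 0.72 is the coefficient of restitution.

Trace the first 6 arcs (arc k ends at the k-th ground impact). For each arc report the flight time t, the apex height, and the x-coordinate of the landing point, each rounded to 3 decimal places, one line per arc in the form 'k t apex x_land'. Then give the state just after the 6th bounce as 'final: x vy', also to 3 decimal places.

Arc 1: start y=8.110, vy=24.750 → t=5.360, apex=39.363, x_land=41.539, impact vy=-27.776
  bounce: vy ← 0.72·27.776 = 19.999
Arc 2: start y=0.000, vy=19.999 → t=4.081, apex=20.406, x_land=73.169, impact vy=-19.999
  bounce: vy ← 0.72·19.999 = 14.399
Arc 3: start y=0.000, vy=14.399 → t=2.939, apex=10.578, x_land=95.944, impact vy=-14.399
  bounce: vy ← 0.72·14.399 = 10.367
Arc 4: start y=0.000, vy=10.367 → t=2.116, apex=5.484, x_land=112.341, impact vy=-10.367
  bounce: vy ← 0.72·10.367 = 7.465
Arc 5: start y=0.000, vy=7.465 → t=1.523, apex=2.843, x_land=124.147, impact vy=-7.465
  bounce: vy ← 0.72·7.465 = 5.374
Arc 6: start y=0.000, vy=5.374 → t=1.097, apex=1.474, x_land=132.648, impact vy=-5.374
  bounce: vy ← 0.72·5.374 = 3.870

1 5.360 39.363 41.539
2 4.081 20.406 73.169
3 2.939 10.578 95.944
4 2.116 5.484 112.341
5 1.523 2.843 124.147
6 1.097 1.474 132.648
final: 132.648 3.870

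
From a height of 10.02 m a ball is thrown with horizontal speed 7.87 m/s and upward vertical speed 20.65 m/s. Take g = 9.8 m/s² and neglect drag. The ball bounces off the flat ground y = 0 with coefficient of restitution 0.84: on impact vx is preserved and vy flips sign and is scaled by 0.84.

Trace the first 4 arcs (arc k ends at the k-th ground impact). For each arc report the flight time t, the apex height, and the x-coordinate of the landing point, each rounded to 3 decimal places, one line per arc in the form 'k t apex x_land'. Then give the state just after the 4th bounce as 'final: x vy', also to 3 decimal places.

1 4.654 31.776 36.625
2 4.278 22.421 70.294
3 3.594 15.820 98.577
4 3.019 11.163 122.334
final: 122.334 12.425

Arc 1: start y=10.020, vy=20.650 → t=4.654, apex=31.776, x_land=36.625, impact vy=-24.956
  bounce: vy ← 0.84·24.956 = 20.963
Arc 2: start y=0.000, vy=20.963 → t=4.278, apex=22.421, x_land=70.294, impact vy=-20.963
  bounce: vy ← 0.84·20.963 = 17.609
Arc 3: start y=0.000, vy=17.609 → t=3.594, apex=15.820, x_land=98.577, impact vy=-17.609
  bounce: vy ← 0.84·17.609 = 14.792
Arc 4: start y=0.000, vy=14.792 → t=3.019, apex=11.163, x_land=122.334, impact vy=-14.792
  bounce: vy ← 0.84·14.792 = 12.425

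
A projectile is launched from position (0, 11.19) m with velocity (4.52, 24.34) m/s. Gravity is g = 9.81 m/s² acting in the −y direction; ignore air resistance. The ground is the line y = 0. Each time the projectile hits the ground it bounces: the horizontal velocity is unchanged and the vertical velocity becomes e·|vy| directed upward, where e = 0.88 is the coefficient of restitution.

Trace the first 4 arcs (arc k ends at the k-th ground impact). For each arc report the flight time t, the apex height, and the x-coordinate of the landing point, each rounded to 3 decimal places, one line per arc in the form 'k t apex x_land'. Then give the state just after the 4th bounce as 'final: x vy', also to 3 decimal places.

1 5.386 41.385 24.344
2 5.112 32.049 47.452
3 4.499 24.819 67.786
4 3.959 19.220 85.681
final: 85.681 17.089

Arc 1: start y=11.190, vy=24.340 → t=5.386, apex=41.385, x_land=24.344, impact vy=-28.495
  bounce: vy ← 0.88·28.495 = 25.076
Arc 2: start y=0.000, vy=25.076 → t=5.112, apex=32.049, x_land=47.452, impact vy=-25.076
  bounce: vy ← 0.88·25.076 = 22.067
Arc 3: start y=0.000, vy=22.067 → t=4.499, apex=24.819, x_land=67.786, impact vy=-22.067
  bounce: vy ← 0.88·22.067 = 19.419
Arc 4: start y=0.000, vy=19.419 → t=3.959, apex=19.220, x_land=85.681, impact vy=-19.419
  bounce: vy ← 0.88·19.419 = 17.089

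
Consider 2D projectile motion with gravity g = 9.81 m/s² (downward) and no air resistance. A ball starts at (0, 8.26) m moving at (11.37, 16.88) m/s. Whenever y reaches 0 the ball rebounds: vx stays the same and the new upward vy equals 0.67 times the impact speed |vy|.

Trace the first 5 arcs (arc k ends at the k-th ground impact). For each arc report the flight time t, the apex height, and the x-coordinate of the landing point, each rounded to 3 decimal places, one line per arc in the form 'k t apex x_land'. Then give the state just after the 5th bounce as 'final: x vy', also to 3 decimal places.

1 3.876 22.783 44.069
2 2.888 10.227 76.904
3 1.935 4.591 98.904
4 1.296 2.061 113.644
5 0.869 0.925 123.520
final: 123.520 2.854

Arc 1: start y=8.260, vy=16.880 → t=3.876, apex=22.783, x_land=44.069, impact vy=-21.142
  bounce: vy ← 0.67·21.142 = 14.165
Arc 2: start y=0.000, vy=14.165 → t=2.888, apex=10.227, x_land=76.904, impact vy=-14.165
  bounce: vy ← 0.67·14.165 = 9.491
Arc 3: start y=0.000, vy=9.491 → t=1.935, apex=4.591, x_land=98.904, impact vy=-9.491
  bounce: vy ← 0.67·9.491 = 6.359
Arc 4: start y=0.000, vy=6.359 → t=1.296, apex=2.061, x_land=113.644, impact vy=-6.359
  bounce: vy ← 0.67·6.359 = 4.260
Arc 5: start y=0.000, vy=4.260 → t=0.869, apex=0.925, x_land=123.520, impact vy=-4.260
  bounce: vy ← 0.67·4.260 = 2.854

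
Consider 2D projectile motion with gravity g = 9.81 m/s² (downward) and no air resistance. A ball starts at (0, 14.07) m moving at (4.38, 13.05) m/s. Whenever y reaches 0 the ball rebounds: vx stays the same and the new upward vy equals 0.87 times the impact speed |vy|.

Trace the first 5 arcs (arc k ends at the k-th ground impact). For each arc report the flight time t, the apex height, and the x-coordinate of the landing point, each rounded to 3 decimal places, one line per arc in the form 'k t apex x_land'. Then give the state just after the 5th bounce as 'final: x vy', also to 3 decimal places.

Arc 1: start y=14.070, vy=13.050 → t=3.484, apex=22.750, x_land=15.260, impact vy=-21.127
  bounce: vy ← 0.87·21.127 = 18.381
Arc 2: start y=0.000, vy=18.381 → t=3.747, apex=17.220, x_land=31.673, impact vy=-18.381
  bounce: vy ← 0.87·18.381 = 15.991
Arc 3: start y=0.000, vy=15.991 → t=3.260, apex=13.033, x_land=45.952, impact vy=-15.991
  bounce: vy ← 0.87·15.991 = 13.912
Arc 4: start y=0.000, vy=13.912 → t=2.836, apex=9.865, x_land=58.376, impact vy=-13.912
  bounce: vy ← 0.87·13.912 = 12.104
Arc 5: start y=0.000, vy=12.104 → t=2.468, apex=7.467, x_land=69.184, impact vy=-12.104
  bounce: vy ← 0.87·12.104 = 10.530

1 3.484 22.750 15.260
2 3.747 17.220 31.673
3 3.260 13.033 45.952
4 2.836 9.865 58.376
5 2.468 7.467 69.184
final: 69.184 10.530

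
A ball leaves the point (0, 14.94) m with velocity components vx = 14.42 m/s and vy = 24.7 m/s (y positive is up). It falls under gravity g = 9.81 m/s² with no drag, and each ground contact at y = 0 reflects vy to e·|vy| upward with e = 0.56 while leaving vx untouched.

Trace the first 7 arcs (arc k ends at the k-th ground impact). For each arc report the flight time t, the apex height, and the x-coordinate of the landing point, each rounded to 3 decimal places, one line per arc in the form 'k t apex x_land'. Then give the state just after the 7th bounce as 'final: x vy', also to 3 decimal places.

1 5.581 46.035 80.484
2 3.431 14.437 129.961
3 1.921 4.527 157.669
4 1.076 1.420 173.185
5 0.603 0.445 181.874
6 0.337 0.140 186.740
7 0.189 0.044 189.465
final: 189.465 0.519

Arc 1: start y=14.940, vy=24.700 → t=5.581, apex=46.035, x_land=80.484, impact vy=-30.053
  bounce: vy ← 0.56·30.053 = 16.830
Arc 2: start y=0.000, vy=16.830 → t=3.431, apex=14.437, x_land=129.961, impact vy=-16.830
  bounce: vy ← 0.56·16.830 = 9.425
Arc 3: start y=0.000, vy=9.425 → t=1.921, apex=4.527, x_land=157.669, impact vy=-9.425
  bounce: vy ← 0.56·9.425 = 5.278
Arc 4: start y=0.000, vy=5.278 → t=1.076, apex=1.420, x_land=173.185, impact vy=-5.278
  bounce: vy ← 0.56·5.278 = 2.956
Arc 5: start y=0.000, vy=2.956 → t=0.603, apex=0.445, x_land=181.874, impact vy=-2.956
  bounce: vy ← 0.56·2.956 = 1.655
Arc 6: start y=0.000, vy=1.655 → t=0.337, apex=0.140, x_land=186.740, impact vy=-1.655
  bounce: vy ← 0.56·1.655 = 0.927
Arc 7: start y=0.000, vy=0.927 → t=0.189, apex=0.044, x_land=189.465, impact vy=-0.927
  bounce: vy ← 0.56·0.927 = 0.519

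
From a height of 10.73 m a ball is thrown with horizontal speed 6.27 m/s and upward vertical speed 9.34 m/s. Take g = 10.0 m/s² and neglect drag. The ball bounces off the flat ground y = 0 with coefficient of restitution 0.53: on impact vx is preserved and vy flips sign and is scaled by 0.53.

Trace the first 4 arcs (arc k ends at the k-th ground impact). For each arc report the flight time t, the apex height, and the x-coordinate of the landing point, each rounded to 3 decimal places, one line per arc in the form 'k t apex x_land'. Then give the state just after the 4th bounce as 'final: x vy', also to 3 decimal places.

Arc 1: start y=10.730, vy=9.340 → t=2.671, apex=15.092, x_land=16.749, impact vy=-17.373
  bounce: vy ← 0.53·17.373 = 9.208
Arc 2: start y=0.000, vy=9.208 → t=1.842, apex=4.239, x_land=28.296, impact vy=-9.208
  bounce: vy ← 0.53·9.208 = 4.880
Arc 3: start y=0.000, vy=4.880 → t=0.976, apex=1.191, x_land=34.416, impact vy=-4.880
  bounce: vy ← 0.53·4.880 = 2.587
Arc 4: start y=0.000, vy=2.587 → t=0.517, apex=0.334, x_land=37.659, impact vy=-2.587
  bounce: vy ← 0.53·2.587 = 1.371

1 2.671 15.092 16.749
2 1.842 4.239 28.296
3 0.976 1.191 34.416
4 0.517 0.334 37.659
final: 37.659 1.371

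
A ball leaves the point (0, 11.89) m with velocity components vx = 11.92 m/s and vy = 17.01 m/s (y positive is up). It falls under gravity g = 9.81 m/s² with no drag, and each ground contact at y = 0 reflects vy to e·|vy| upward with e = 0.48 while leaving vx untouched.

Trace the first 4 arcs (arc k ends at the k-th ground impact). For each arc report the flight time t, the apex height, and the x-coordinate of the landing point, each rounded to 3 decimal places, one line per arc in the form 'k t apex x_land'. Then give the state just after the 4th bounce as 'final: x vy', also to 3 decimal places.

Arc 1: start y=11.890, vy=17.010 → t=4.064, apex=26.637, x_land=48.447, impact vy=-22.861
  bounce: vy ← 0.48·22.861 = 10.973
Arc 2: start y=0.000, vy=10.973 → t=2.237, apex=6.137, x_land=75.114, impact vy=-10.973
  bounce: vy ← 0.48·10.973 = 5.267
Arc 3: start y=0.000, vy=5.267 → t=1.074, apex=1.414, x_land=87.914, impact vy=-5.267
  bounce: vy ← 0.48·5.267 = 2.528
Arc 4: start y=0.000, vy=2.528 → t=0.515, apex=0.326, x_land=94.058, impact vy=-2.528
  bounce: vy ← 0.48·2.528 = 1.214

1 4.064 26.637 48.447
2 2.237 6.137 75.114
3 1.074 1.414 87.914
4 0.515 0.326 94.058
final: 94.058 1.214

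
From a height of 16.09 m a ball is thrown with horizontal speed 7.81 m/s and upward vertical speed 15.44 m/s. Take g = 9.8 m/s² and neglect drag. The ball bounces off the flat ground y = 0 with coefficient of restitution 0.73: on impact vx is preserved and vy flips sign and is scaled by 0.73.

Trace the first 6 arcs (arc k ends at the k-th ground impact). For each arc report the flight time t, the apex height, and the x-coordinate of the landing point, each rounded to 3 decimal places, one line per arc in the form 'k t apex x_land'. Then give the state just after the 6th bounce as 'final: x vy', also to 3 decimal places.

Arc 1: start y=16.090, vy=15.440 → t=3.977, apex=28.253, x_land=31.058, impact vy=-23.532
  bounce: vy ← 0.73·23.532 = 17.178
Arc 2: start y=0.000, vy=17.178 → t=3.506, apex=15.056, x_land=58.439, impact vy=-17.178
  bounce: vy ← 0.73·17.178 = 12.540
Arc 3: start y=0.000, vy=12.540 → t=2.559, apex=8.023, x_land=78.426, impact vy=-12.540
  bounce: vy ← 0.73·12.540 = 9.154
Arc 4: start y=0.000, vy=9.154 → t=1.868, apex=4.276, x_land=93.017, impact vy=-9.154
  bounce: vy ← 0.73·9.154 = 6.683
Arc 5: start y=0.000, vy=6.683 → t=1.364, apex=2.278, x_land=103.669, impact vy=-6.683
  bounce: vy ← 0.73·6.683 = 4.878
Arc 6: start y=0.000, vy=4.878 → t=0.996, apex=1.214, x_land=111.444, impact vy=-4.878
  bounce: vy ← 0.73·4.878 = 3.561

1 3.977 28.253 31.058
2 3.506 15.056 58.439
3 2.559 8.023 78.426
4 1.868 4.276 93.017
5 1.364 2.278 103.669
6 0.996 1.214 111.444
final: 111.444 3.561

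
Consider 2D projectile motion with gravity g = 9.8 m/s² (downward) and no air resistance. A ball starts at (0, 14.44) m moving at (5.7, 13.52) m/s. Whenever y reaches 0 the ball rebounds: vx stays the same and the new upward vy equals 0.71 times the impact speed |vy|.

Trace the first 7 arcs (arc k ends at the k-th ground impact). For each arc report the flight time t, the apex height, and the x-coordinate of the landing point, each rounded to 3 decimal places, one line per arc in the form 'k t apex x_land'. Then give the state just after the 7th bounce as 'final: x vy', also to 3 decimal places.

Arc 1: start y=14.440, vy=13.520 → t=3.582, apex=23.766, x_land=20.417, impact vy=-21.583
  bounce: vy ← 0.71·21.583 = 15.324
Arc 2: start y=0.000, vy=15.324 → t=3.127, apex=11.980, x_land=38.242, impact vy=-15.324
  bounce: vy ← 0.71·15.324 = 10.880
Arc 3: start y=0.000, vy=10.880 → t=2.220, apex=6.039, x_land=50.899, impact vy=-10.880
  bounce: vy ← 0.71·10.880 = 7.725
Arc 4: start y=0.000, vy=7.725 → t=1.576, apex=3.044, x_land=59.885, impact vy=-7.725
  bounce: vy ← 0.71·7.725 = 5.485
Arc 5: start y=0.000, vy=5.485 → t=1.119, apex=1.535, x_land=66.264, impact vy=-5.485
  bounce: vy ← 0.71·5.485 = 3.894
Arc 6: start y=0.000, vy=3.894 → t=0.795, apex=0.774, x_land=70.794, impact vy=-3.894
  bounce: vy ← 0.71·3.894 = 2.765
Arc 7: start y=0.000, vy=2.765 → t=0.564, apex=0.390, x_land=74.010, impact vy=-2.765
  bounce: vy ← 0.71·2.765 = 1.963

1 3.582 23.766 20.417
2 3.127 11.980 38.242
3 2.220 6.039 50.899
4 1.576 3.044 59.885
5 1.119 1.535 66.264
6 0.795 0.774 70.794
7 0.564 0.390 74.010
final: 74.010 1.963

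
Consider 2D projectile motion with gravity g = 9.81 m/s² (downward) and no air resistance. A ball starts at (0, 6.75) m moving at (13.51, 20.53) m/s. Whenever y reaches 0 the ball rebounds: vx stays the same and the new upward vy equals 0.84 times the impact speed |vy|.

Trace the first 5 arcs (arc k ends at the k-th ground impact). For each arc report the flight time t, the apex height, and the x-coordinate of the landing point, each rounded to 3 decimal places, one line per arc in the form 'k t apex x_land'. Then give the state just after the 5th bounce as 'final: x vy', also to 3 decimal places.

1 4.492 28.232 60.685
2 4.031 19.921 115.138
3 3.386 14.056 160.878
4 2.844 9.918 199.300
5 2.389 6.998 231.574
final: 231.574 9.843

Arc 1: start y=6.750, vy=20.530 → t=4.492, apex=28.232, x_land=60.685, impact vy=-23.535
  bounce: vy ← 0.84·23.535 = 19.770
Arc 2: start y=0.000, vy=19.770 → t=4.031, apex=19.921, x_land=115.138, impact vy=-19.770
  bounce: vy ← 0.84·19.770 = 16.607
Arc 3: start y=0.000, vy=16.607 → t=3.386, apex=14.056, x_land=160.878, impact vy=-16.607
  bounce: vy ← 0.84·16.607 = 13.950
Arc 4: start y=0.000, vy=13.950 → t=2.844, apex=9.918, x_land=199.300, impact vy=-13.950
  bounce: vy ← 0.84·13.950 = 11.718
Arc 5: start y=0.000, vy=11.718 → t=2.389, apex=6.998, x_land=231.574, impact vy=-11.718
  bounce: vy ← 0.84·11.718 = 9.843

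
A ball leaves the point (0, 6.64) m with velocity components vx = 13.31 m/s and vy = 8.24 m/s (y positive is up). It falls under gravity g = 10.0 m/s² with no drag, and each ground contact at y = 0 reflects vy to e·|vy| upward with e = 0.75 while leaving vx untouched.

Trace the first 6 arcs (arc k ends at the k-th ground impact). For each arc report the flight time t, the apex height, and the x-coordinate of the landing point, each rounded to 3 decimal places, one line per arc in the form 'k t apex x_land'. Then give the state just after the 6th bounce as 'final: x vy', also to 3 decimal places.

1 2.241 10.035 29.823
2 2.125 5.645 58.107
3 1.594 3.175 79.320
4 1.195 1.786 95.230
5 0.896 1.005 107.162
6 0.672 0.565 116.112
final: 116.112 2.521

Arc 1: start y=6.640, vy=8.240 → t=2.241, apex=10.035, x_land=29.823, impact vy=-14.167
  bounce: vy ← 0.75·14.167 = 10.625
Arc 2: start y=0.000, vy=10.625 → t=2.125, apex=5.645, x_land=58.107, impact vy=-10.625
  bounce: vy ← 0.75·10.625 = 7.969
Arc 3: start y=0.000, vy=7.969 → t=1.594, apex=3.175, x_land=79.320, impact vy=-7.969
  bounce: vy ← 0.75·7.969 = 5.977
Arc 4: start y=0.000, vy=5.977 → t=1.195, apex=1.786, x_land=95.230, impact vy=-5.977
  bounce: vy ← 0.75·5.977 = 4.482
Arc 5: start y=0.000, vy=4.482 → t=0.896, apex=1.005, x_land=107.162, impact vy=-4.482
  bounce: vy ← 0.75·4.482 = 3.362
Arc 6: start y=0.000, vy=3.362 → t=0.672, apex=0.565, x_land=116.112, impact vy=-3.362
  bounce: vy ← 0.75·3.362 = 2.521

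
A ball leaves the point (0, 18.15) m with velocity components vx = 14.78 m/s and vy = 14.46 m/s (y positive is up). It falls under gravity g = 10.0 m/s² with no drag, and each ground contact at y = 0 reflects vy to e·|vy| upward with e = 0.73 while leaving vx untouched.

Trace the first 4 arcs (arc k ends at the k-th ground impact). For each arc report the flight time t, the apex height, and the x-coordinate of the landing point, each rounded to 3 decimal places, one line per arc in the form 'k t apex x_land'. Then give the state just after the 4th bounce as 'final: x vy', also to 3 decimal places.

1 3.838 28.605 56.723
2 3.492 15.243 108.336
3 2.549 8.123 146.014
4 1.861 4.329 173.519
final: 173.519 6.792

Arc 1: start y=18.150, vy=14.460 → t=3.838, apex=28.605, x_land=56.723, impact vy=-23.918
  bounce: vy ← 0.73·23.918 = 17.460
Arc 2: start y=0.000, vy=17.460 → t=3.492, apex=15.243, x_land=108.336, impact vy=-17.460
  bounce: vy ← 0.73·17.460 = 12.746
Arc 3: start y=0.000, vy=12.746 → t=2.549, apex=8.123, x_land=146.014, impact vy=-12.746
  bounce: vy ← 0.73·12.746 = 9.305
Arc 4: start y=0.000, vy=9.305 → t=1.861, apex=4.329, x_land=173.519, impact vy=-9.305
  bounce: vy ← 0.73·9.305 = 6.792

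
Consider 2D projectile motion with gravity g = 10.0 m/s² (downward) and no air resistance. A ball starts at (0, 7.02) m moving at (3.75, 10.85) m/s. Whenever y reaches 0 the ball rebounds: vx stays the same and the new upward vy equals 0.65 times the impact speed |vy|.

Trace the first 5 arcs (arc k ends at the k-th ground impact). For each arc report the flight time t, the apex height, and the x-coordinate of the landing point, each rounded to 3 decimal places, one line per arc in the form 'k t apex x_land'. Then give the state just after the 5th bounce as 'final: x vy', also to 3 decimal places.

1 2.692 12.906 10.094
2 2.089 5.453 17.926
3 1.358 2.304 23.017
4 0.882 0.973 26.326
5 0.574 0.411 28.477
final: 28.477 1.864

Arc 1: start y=7.020, vy=10.850 → t=2.692, apex=12.906, x_land=10.094, impact vy=-16.066
  bounce: vy ← 0.65·16.066 = 10.443
Arc 2: start y=0.000, vy=10.443 → t=2.089, apex=5.453, x_land=17.926, impact vy=-10.443
  bounce: vy ← 0.65·10.443 = 6.788
Arc 3: start y=0.000, vy=6.788 → t=1.358, apex=2.304, x_land=23.017, impact vy=-6.788
  bounce: vy ← 0.65·6.788 = 4.412
Arc 4: start y=0.000, vy=4.412 → t=0.882, apex=0.973, x_land=26.326, impact vy=-4.412
  bounce: vy ← 0.65·4.412 = 2.868
Arc 5: start y=0.000, vy=2.868 → t=0.574, apex=0.411, x_land=28.477, impact vy=-2.868
  bounce: vy ← 0.65·2.868 = 1.864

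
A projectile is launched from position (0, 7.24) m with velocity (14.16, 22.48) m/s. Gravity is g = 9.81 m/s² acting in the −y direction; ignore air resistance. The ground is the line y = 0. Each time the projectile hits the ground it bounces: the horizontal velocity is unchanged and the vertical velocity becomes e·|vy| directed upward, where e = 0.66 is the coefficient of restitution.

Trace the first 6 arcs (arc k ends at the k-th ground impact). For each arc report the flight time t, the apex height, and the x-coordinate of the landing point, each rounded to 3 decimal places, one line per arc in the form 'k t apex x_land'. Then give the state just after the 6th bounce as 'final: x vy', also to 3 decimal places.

Arc 1: start y=7.240, vy=22.480 → t=4.885, apex=32.997, x_land=69.175, impact vy=-25.444
  bounce: vy ← 0.66·25.444 = 16.793
Arc 2: start y=0.000, vy=16.793 → t=3.424, apex=14.373, x_land=117.654, impact vy=-16.793
  bounce: vy ← 0.66·16.793 = 11.083
Arc 3: start y=0.000, vy=11.083 → t=2.260, apex=6.261, x_land=149.650, impact vy=-11.083
  bounce: vy ← 0.66·11.083 = 7.315
Arc 4: start y=0.000, vy=7.315 → t=1.491, apex=2.727, x_land=170.767, impact vy=-7.315
  bounce: vy ← 0.66·7.315 = 4.828
Arc 5: start y=0.000, vy=4.828 → t=0.984, apex=1.188, x_land=184.705, impact vy=-4.828
  bounce: vy ← 0.66·4.828 = 3.186
Arc 6: start y=0.000, vy=3.186 → t=0.650, apex=0.518, x_land=193.904, impact vy=-3.186
  bounce: vy ← 0.66·3.186 = 2.103

1 4.885 32.997 69.175
2 3.424 14.373 117.654
3 2.260 6.261 149.650
4 1.491 2.727 170.767
5 0.984 1.188 184.705
6 0.650 0.518 193.904
final: 193.904 2.103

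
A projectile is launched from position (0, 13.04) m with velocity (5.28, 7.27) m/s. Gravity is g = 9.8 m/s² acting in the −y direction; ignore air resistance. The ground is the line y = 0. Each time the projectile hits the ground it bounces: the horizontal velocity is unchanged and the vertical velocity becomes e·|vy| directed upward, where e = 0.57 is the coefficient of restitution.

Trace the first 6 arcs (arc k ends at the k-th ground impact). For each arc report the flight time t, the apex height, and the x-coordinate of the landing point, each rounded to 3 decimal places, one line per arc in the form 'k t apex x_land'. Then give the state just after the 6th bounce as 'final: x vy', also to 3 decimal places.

Arc 1: start y=13.040, vy=7.270 → t=2.534, apex=15.737, x_land=13.379, impact vy=-17.562
  bounce: vy ← 0.57·17.562 = 10.011
Arc 2: start y=0.000, vy=10.011 → t=2.043, apex=5.113, x_land=24.166, impact vy=-10.011
  bounce: vy ← 0.57·10.011 = 5.706
Arc 3: start y=0.000, vy=5.706 → t=1.164, apex=1.661, x_land=30.314, impact vy=-5.706
  bounce: vy ← 0.57·5.706 = 3.252
Arc 4: start y=0.000, vy=3.252 → t=0.664, apex=0.540, x_land=33.819, impact vy=-3.252
  bounce: vy ← 0.57·3.252 = 1.854
Arc 5: start y=0.000, vy=1.854 → t=0.378, apex=0.175, x_land=35.817, impact vy=-1.854
  bounce: vy ← 0.57·1.854 = 1.057
Arc 6: start y=0.000, vy=1.057 → t=0.216, apex=0.057, x_land=36.955, impact vy=-1.057
  bounce: vy ← 0.57·1.057 = 0.602

1 2.534 15.737 13.379
2 2.043 5.113 24.166
3 1.164 1.661 30.314
4 0.664 0.540 33.819
5 0.378 0.175 35.817
6 0.216 0.057 36.955
final: 36.955 0.602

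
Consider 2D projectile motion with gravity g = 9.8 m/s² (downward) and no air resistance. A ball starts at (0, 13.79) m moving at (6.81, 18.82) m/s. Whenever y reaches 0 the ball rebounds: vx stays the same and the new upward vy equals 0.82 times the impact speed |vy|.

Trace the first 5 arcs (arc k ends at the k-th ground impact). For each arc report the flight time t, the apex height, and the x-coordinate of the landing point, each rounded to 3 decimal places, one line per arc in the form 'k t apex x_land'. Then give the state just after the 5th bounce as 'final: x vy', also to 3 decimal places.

1 4.470 31.861 30.443
2 4.182 21.423 58.922
3 3.429 14.405 82.275
4 2.812 9.686 101.424
5 2.306 6.513 117.126
final: 117.126 9.265

Arc 1: start y=13.790, vy=18.820 → t=4.470, apex=31.861, x_land=30.443, impact vy=-24.990
  bounce: vy ← 0.82·24.990 = 20.491
Arc 2: start y=0.000, vy=20.491 → t=4.182, apex=21.423, x_land=58.922, impact vy=-20.491
  bounce: vy ← 0.82·20.491 = 16.803
Arc 3: start y=0.000, vy=16.803 → t=3.429, apex=14.405, x_land=82.275, impact vy=-16.803
  bounce: vy ← 0.82·16.803 = 13.778
Arc 4: start y=0.000, vy=13.778 → t=2.812, apex=9.686, x_land=101.424, impact vy=-13.778
  bounce: vy ← 0.82·13.778 = 11.298
Arc 5: start y=0.000, vy=11.298 → t=2.306, apex=6.513, x_land=117.126, impact vy=-11.298
  bounce: vy ← 0.82·11.298 = 9.265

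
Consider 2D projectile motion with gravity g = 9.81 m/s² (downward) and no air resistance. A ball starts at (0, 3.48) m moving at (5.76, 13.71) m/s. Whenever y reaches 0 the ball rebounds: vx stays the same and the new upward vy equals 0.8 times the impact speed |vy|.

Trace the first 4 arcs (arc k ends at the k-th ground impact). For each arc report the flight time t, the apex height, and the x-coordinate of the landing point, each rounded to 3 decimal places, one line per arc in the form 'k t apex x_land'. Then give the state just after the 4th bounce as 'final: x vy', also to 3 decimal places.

1 3.029 13.060 17.449
2 2.611 8.359 32.487
3 2.089 5.349 44.518
4 1.671 3.424 54.142
final: 54.142 6.557

Arc 1: start y=3.480, vy=13.710 → t=3.029, apex=13.060, x_land=17.449, impact vy=-16.008
  bounce: vy ← 0.8·16.008 = 12.806
Arc 2: start y=0.000, vy=12.806 → t=2.611, apex=8.359, x_land=32.487, impact vy=-12.806
  bounce: vy ← 0.8·12.806 = 10.245
Arc 3: start y=0.000, vy=10.245 → t=2.089, apex=5.349, x_land=44.518, impact vy=-10.245
  bounce: vy ← 0.8·10.245 = 8.196
Arc 4: start y=0.000, vy=8.196 → t=1.671, apex=3.424, x_land=54.142, impact vy=-8.196
  bounce: vy ← 0.8·8.196 = 6.557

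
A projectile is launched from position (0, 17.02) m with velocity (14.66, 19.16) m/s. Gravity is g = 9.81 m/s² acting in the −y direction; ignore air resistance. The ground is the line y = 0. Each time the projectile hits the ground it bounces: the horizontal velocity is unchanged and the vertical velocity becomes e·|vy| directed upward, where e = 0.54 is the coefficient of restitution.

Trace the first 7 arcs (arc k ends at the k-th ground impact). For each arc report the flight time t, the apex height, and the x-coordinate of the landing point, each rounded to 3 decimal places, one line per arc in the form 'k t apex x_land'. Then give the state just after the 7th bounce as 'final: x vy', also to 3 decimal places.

Arc 1: start y=17.020, vy=19.160 → t=4.652, apex=35.731, x_land=68.200, impact vy=-26.477
  bounce: vy ← 0.54·26.477 = 14.298
Arc 2: start y=0.000, vy=14.298 → t=2.915, apex=10.419, x_land=110.932, impact vy=-14.298
  bounce: vy ← 0.54·14.298 = 7.721
Arc 3: start y=0.000, vy=7.721 → t=1.574, apex=3.038, x_land=134.008, impact vy=-7.721
  bounce: vy ← 0.54·7.721 = 4.169
Arc 4: start y=0.000, vy=4.169 → t=0.850, apex=0.886, x_land=146.469, impact vy=-4.169
  bounce: vy ← 0.54·4.169 = 2.251
Arc 5: start y=0.000, vy=2.251 → t=0.459, apex=0.258, x_land=153.198, impact vy=-2.251
  bounce: vy ← 0.54·2.251 = 1.216
Arc 6: start y=0.000, vy=1.216 → t=0.248, apex=0.075, x_land=156.831, impact vy=-1.216
  bounce: vy ← 0.54·1.216 = 0.656
Arc 7: start y=0.000, vy=0.656 → t=0.134, apex=0.022, x_land=158.793, impact vy=-0.656
  bounce: vy ← 0.54·0.656 = 0.355

1 4.652 35.731 68.200
2 2.915 10.419 110.932
3 1.574 3.038 134.008
4 0.850 0.886 146.469
5 0.459 0.258 153.198
6 0.248 0.075 156.831
7 0.134 0.022 158.793
final: 158.793 0.355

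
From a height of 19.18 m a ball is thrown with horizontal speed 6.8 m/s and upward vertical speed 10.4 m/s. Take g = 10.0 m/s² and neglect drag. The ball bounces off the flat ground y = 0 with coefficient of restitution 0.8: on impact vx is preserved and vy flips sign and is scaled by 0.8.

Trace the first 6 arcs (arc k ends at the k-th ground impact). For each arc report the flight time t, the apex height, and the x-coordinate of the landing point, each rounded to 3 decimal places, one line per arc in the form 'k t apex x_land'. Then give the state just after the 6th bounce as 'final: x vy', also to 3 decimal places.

1 3.258 24.588 22.151
2 3.548 15.736 46.279
3 2.838 10.071 65.580
4 2.271 6.446 81.022
5 1.817 4.125 93.375
6 1.453 2.640 103.257
final: 103.257 5.813

Arc 1: start y=19.180, vy=10.400 → t=3.258, apex=24.588, x_land=22.151, impact vy=-22.176
  bounce: vy ← 0.8·22.176 = 17.741
Arc 2: start y=0.000, vy=17.741 → t=3.548, apex=15.736, x_land=46.279, impact vy=-17.741
  bounce: vy ← 0.8·17.741 = 14.192
Arc 3: start y=0.000, vy=14.192 → t=2.838, apex=10.071, x_land=65.580, impact vy=-14.192
  bounce: vy ← 0.8·14.192 = 11.354
Arc 4: start y=0.000, vy=11.354 → t=2.271, apex=6.446, x_land=81.022, impact vy=-11.354
  bounce: vy ← 0.8·11.354 = 9.083
Arc 5: start y=0.000, vy=9.083 → t=1.817, apex=4.125, x_land=93.375, impact vy=-9.083
  bounce: vy ← 0.8·9.083 = 7.267
Arc 6: start y=0.000, vy=7.267 → t=1.453, apex=2.640, x_land=103.257, impact vy=-7.267
  bounce: vy ← 0.8·7.267 = 5.813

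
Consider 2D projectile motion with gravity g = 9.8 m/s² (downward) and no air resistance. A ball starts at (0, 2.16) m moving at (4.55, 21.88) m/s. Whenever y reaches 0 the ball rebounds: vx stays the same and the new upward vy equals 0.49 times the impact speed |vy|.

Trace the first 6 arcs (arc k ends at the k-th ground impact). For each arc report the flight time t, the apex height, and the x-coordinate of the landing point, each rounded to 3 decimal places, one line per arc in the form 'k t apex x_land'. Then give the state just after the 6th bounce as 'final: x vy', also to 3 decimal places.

1 4.562 26.585 20.757
2 2.283 6.383 31.143
3 1.119 1.533 36.232
4 0.548 0.368 38.726
5 0.269 0.088 39.948
6 0.132 0.021 40.547
final: 40.547 0.316

Arc 1: start y=2.160, vy=21.880 → t=4.562, apex=26.585, x_land=20.757, impact vy=-22.827
  bounce: vy ← 0.49·22.827 = 11.185
Arc 2: start y=0.000, vy=11.185 → t=2.283, apex=6.383, x_land=31.143, impact vy=-11.185
  bounce: vy ← 0.49·11.185 = 5.481
Arc 3: start y=0.000, vy=5.481 → t=1.119, apex=1.533, x_land=36.232, impact vy=-5.481
  bounce: vy ← 0.49·5.481 = 2.686
Arc 4: start y=0.000, vy=2.686 → t=0.548, apex=0.368, x_land=38.726, impact vy=-2.686
  bounce: vy ← 0.49·2.686 = 1.316
Arc 5: start y=0.000, vy=1.316 → t=0.269, apex=0.088, x_land=39.948, impact vy=-1.316
  bounce: vy ← 0.49·1.316 = 0.645
Arc 6: start y=0.000, vy=0.645 → t=0.132, apex=0.021, x_land=40.547, impact vy=-0.645
  bounce: vy ← 0.49·0.645 = 0.316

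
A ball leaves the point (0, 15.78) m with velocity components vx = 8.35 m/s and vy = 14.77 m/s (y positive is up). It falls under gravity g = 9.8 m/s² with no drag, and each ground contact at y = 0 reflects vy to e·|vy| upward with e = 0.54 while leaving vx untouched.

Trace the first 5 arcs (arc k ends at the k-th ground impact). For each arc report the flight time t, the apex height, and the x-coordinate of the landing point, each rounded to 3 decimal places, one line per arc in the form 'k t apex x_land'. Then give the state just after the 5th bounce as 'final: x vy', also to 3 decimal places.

1 3.851 26.910 32.153
2 2.531 7.847 53.286
3 1.367 2.288 64.698
4 0.738 0.667 70.861
5 0.399 0.195 74.189
final: 74.189 1.055

Arc 1: start y=15.780, vy=14.770 → t=3.851, apex=26.910, x_land=32.153, impact vy=-22.966
  bounce: vy ← 0.54·22.966 = 12.402
Arc 2: start y=0.000, vy=12.402 → t=2.531, apex=7.847, x_land=53.286, impact vy=-12.402
  bounce: vy ← 0.54·12.402 = 6.697
Arc 3: start y=0.000, vy=6.697 → t=1.367, apex=2.288, x_land=64.698, impact vy=-6.697
  bounce: vy ← 0.54·6.697 = 3.616
Arc 4: start y=0.000, vy=3.616 → t=0.738, apex=0.667, x_land=70.861, impact vy=-3.616
  bounce: vy ← 0.54·3.616 = 1.953
Arc 5: start y=0.000, vy=1.953 → t=0.399, apex=0.195, x_land=74.189, impact vy=-1.953
  bounce: vy ← 0.54·1.953 = 1.055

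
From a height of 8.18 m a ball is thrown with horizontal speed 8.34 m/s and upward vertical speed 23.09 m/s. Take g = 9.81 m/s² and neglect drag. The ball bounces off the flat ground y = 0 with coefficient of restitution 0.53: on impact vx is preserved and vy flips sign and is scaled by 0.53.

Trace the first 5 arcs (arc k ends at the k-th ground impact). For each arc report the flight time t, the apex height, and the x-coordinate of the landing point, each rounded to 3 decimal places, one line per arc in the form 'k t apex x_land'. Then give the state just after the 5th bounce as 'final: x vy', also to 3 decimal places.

Arc 1: start y=8.180, vy=23.090 → t=5.038, apex=35.354, x_land=42.021, impact vy=-26.337
  bounce: vy ← 0.53·26.337 = 13.959
Arc 2: start y=0.000, vy=13.959 → t=2.846, apex=9.931, x_land=65.754, impact vy=-13.959
  bounce: vy ← 0.53·13.959 = 7.398
Arc 3: start y=0.000, vy=7.398 → t=1.508, apex=2.790, x_land=78.333, impact vy=-7.398
  bounce: vy ← 0.53·7.398 = 3.921
Arc 4: start y=0.000, vy=3.921 → t=0.799, apex=0.784, x_land=85.000, impact vy=-3.921
  bounce: vy ← 0.53·3.921 = 2.078
Arc 5: start y=0.000, vy=2.078 → t=0.424, apex=0.220, x_land=88.534, impact vy=-2.078
  bounce: vy ← 0.53·2.078 = 1.101

1 5.038 35.354 42.021
2 2.846 9.931 65.754
3 1.508 2.790 78.333
4 0.799 0.784 85.000
5 0.424 0.220 88.534
final: 88.534 1.101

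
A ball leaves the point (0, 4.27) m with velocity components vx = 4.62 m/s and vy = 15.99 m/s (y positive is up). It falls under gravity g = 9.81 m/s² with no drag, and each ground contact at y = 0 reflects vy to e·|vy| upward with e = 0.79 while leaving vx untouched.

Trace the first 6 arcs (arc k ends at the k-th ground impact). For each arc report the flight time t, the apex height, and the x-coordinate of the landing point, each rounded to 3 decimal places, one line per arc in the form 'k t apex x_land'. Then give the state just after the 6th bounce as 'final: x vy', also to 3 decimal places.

1 3.508 17.302 16.207
2 2.967 10.798 29.917
3 2.344 6.739 40.747
4 1.852 4.206 49.304
5 1.463 2.625 56.063
6 1.156 1.638 61.403
final: 61.403 4.479

Arc 1: start y=4.270, vy=15.990 → t=3.508, apex=17.302, x_land=16.207, impact vy=-18.424
  bounce: vy ← 0.79·18.424 = 14.555
Arc 2: start y=0.000, vy=14.555 → t=2.967, apex=10.798, x_land=29.917, impact vy=-14.555
  bounce: vy ← 0.79·14.555 = 11.499
Arc 3: start y=0.000, vy=11.499 → t=2.344, apex=6.739, x_land=40.747, impact vy=-11.499
  bounce: vy ← 0.79·11.499 = 9.084
Arc 4: start y=0.000, vy=9.084 → t=1.852, apex=4.206, x_land=49.304, impact vy=-9.084
  bounce: vy ← 0.79·9.084 = 7.176
Arc 5: start y=0.000, vy=7.176 → t=1.463, apex=2.625, x_land=56.063, impact vy=-7.176
  bounce: vy ← 0.79·7.176 = 5.669
Arc 6: start y=0.000, vy=5.669 → t=1.156, apex=1.638, x_land=61.403, impact vy=-5.669
  bounce: vy ← 0.79·5.669 = 4.479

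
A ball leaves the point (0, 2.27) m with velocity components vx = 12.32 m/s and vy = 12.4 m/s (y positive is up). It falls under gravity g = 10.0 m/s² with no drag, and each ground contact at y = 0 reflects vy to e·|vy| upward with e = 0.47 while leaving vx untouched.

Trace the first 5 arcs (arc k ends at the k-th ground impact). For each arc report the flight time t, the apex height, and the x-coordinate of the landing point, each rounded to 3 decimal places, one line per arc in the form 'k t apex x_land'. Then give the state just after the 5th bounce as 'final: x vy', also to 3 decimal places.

Arc 1: start y=2.270, vy=12.400 → t=2.651, apex=9.958, x_land=32.663, impact vy=-14.112
  bounce: vy ← 0.47·14.112 = 6.633
Arc 2: start y=0.000, vy=6.633 → t=1.327, apex=2.200, x_land=49.007, impact vy=-6.633
  bounce: vy ← 0.47·6.633 = 3.117
Arc 3: start y=0.000, vy=3.117 → t=0.623, apex=0.486, x_land=56.688, impact vy=-3.117
  bounce: vy ← 0.47·3.117 = 1.465
Arc 4: start y=0.000, vy=1.465 → t=0.293, apex=0.107, x_land=60.298, impact vy=-1.465
  bounce: vy ← 0.47·1.465 = 0.689
Arc 5: start y=0.000, vy=0.689 → t=0.138, apex=0.024, x_land=61.995, impact vy=-0.689
  bounce: vy ← 0.47·0.689 = 0.324

1 2.651 9.958 32.663
2 1.327 2.200 49.007
3 0.623 0.486 56.688
4 0.293 0.107 60.298
5 0.138 0.024 61.995
final: 61.995 0.324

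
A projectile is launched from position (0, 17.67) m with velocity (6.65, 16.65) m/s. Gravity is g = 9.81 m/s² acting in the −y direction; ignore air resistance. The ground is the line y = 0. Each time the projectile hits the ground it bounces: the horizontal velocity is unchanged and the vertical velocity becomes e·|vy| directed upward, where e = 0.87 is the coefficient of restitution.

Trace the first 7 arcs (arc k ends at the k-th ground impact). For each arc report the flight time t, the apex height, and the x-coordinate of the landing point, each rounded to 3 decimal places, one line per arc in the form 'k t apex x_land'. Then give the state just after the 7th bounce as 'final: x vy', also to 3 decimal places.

1 4.243 31.800 28.219
2 4.430 24.069 57.681
3 3.854 18.218 83.313
4 3.353 13.789 105.613
5 2.917 10.437 125.013
6 2.538 7.900 141.892
7 2.208 5.979 156.577
final: 156.577 9.423

Arc 1: start y=17.670, vy=16.650 → t=4.243, apex=31.800, x_land=28.219, impact vy=-24.978
  bounce: vy ← 0.87·24.978 = 21.731
Arc 2: start y=0.000, vy=21.731 → t=4.430, apex=24.069, x_land=57.681, impact vy=-21.731
  bounce: vy ← 0.87·21.731 = 18.906
Arc 3: start y=0.000, vy=18.906 → t=3.854, apex=18.218, x_land=83.313, impact vy=-18.906
  bounce: vy ← 0.87·18.906 = 16.448
Arc 4: start y=0.000, vy=16.448 → t=3.353, apex=13.789, x_land=105.613, impact vy=-16.448
  bounce: vy ← 0.87·16.448 = 14.310
Arc 5: start y=0.000, vy=14.310 → t=2.917, apex=10.437, x_land=125.013, impact vy=-14.310
  bounce: vy ← 0.87·14.310 = 12.450
Arc 6: start y=0.000, vy=12.450 → t=2.538, apex=7.900, x_land=141.892, impact vy=-12.450
  bounce: vy ← 0.87·12.450 = 10.831
Arc 7: start y=0.000, vy=10.831 → t=2.208, apex=5.979, x_land=156.577, impact vy=-10.831
  bounce: vy ← 0.87·10.831 = 9.423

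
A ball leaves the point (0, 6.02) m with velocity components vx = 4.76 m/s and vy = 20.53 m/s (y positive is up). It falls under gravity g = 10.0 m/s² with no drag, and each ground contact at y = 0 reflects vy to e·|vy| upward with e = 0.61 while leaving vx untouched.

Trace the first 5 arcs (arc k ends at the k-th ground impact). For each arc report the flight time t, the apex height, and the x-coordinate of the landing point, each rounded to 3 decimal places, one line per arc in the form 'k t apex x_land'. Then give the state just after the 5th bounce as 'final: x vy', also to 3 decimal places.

Arc 1: start y=6.020, vy=20.530 → t=4.381, apex=27.094, x_land=20.853, impact vy=-23.278
  bounce: vy ← 0.61·23.278 = 14.200
Arc 2: start y=0.000, vy=14.200 → t=2.840, apex=10.082, x_land=34.371, impact vy=-14.200
  bounce: vy ← 0.61·14.200 = 8.662
Arc 3: start y=0.000, vy=8.662 → t=1.732, apex=3.751, x_land=42.617, impact vy=-8.662
  bounce: vy ← 0.61·8.662 = 5.284
Arc 4: start y=0.000, vy=5.284 → t=1.057, apex=1.396, x_land=47.647, impact vy=-5.284
  bounce: vy ← 0.61·5.284 = 3.223
Arc 5: start y=0.000, vy=3.223 → t=0.645, apex=0.519, x_land=50.716, impact vy=-3.223
  bounce: vy ← 0.61·3.223 = 1.966

1 4.381 27.094 20.853
2 2.840 10.082 34.371
3 1.732 3.751 42.617
4 1.057 1.396 47.647
5 0.645 0.519 50.716
final: 50.716 1.966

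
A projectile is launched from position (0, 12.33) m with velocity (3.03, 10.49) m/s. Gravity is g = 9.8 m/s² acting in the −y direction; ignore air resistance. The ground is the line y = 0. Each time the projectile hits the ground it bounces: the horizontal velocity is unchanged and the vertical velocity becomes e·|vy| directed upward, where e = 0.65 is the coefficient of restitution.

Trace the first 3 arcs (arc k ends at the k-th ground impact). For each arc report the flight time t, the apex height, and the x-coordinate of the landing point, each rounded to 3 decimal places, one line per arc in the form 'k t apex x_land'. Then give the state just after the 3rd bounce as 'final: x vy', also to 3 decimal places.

1 2.984 17.944 9.042
2 2.488 7.581 16.580
3 1.617 3.203 21.479
final: 21.479 5.150

Arc 1: start y=12.330, vy=10.490 → t=2.984, apex=17.944, x_land=9.042, impact vy=-18.754
  bounce: vy ← 0.65·18.754 = 12.190
Arc 2: start y=0.000, vy=12.190 → t=2.488, apex=7.581, x_land=16.580, impact vy=-12.190
  bounce: vy ← 0.65·12.190 = 7.924
Arc 3: start y=0.000, vy=7.924 → t=1.617, apex=3.203, x_land=21.479, impact vy=-7.924
  bounce: vy ← 0.65·7.924 = 5.150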